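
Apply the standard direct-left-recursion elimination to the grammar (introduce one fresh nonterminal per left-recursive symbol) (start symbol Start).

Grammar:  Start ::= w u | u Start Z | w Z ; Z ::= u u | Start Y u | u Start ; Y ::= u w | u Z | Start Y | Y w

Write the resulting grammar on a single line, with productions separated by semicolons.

Start ::= w u | u Start Z | w Z; Z ::= u u | Start Y u | u Start; Y ::= u w Y1 | u Z Y1 | Start Y Y1; Y1 ::= w Y1 | epsilon

Directly left-recursive nonterminal: Y.
For Y: α = {w}, β = {u w, u Z, Start Y}. Rewrite as Y → β Y1 and Y1 → α Y1 | ε.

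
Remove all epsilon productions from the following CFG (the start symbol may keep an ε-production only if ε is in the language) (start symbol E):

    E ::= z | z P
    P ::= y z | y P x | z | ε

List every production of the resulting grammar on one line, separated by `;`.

E ::= z | z P; P ::= y z | y P x | y x | z

The nullable symbols are {P}.
ε ∉ L(G), so no ε-production is kept.
For each production, add variants omitting each subset of nullable occurrences: P → y P x gives y P x | y x.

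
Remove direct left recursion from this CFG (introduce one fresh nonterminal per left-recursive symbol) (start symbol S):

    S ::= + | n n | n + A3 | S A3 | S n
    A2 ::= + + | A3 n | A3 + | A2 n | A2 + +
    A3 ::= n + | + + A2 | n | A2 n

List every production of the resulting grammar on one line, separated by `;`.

S, A2 are directly left-recursive.
For S: α = {A3, n}, β = {+, n n, n + A3}. Rewrite as S → β S' and S' → α S' | ε.
For A2: α = {n, + +}, β = {+ +, A3 n, A3 +}. Rewrite as A2 → β A2' and A2' → α A2' | ε.

S ::= + S' | n n S' | n + A3 S'; A2 ::= + + A2' | A3 n A2' | A3 + A2'; A3 ::= n + | + + A2 | n | A2 n; S' ::= A3 S' | n S' | ε; A2' ::= n A2' | + + A2' | ε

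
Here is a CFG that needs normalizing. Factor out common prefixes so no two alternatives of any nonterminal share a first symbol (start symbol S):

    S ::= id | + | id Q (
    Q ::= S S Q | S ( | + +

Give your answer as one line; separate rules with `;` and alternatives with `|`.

S has alternatives sharing prefix 'id': factor to S → id S' with S' → ε | Q (.
Q has alternatives sharing prefix 'S': factor to Q → S Q' with Q' → S Q | (.

S ::= + | id S'; Q ::= + + | S Q'; S' ::= ε | Q (; Q' ::= S Q | (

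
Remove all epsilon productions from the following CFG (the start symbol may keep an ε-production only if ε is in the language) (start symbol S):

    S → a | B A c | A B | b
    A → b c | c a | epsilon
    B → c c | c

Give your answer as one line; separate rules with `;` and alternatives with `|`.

Nullable set = {A}.
ε ∉ L(G), so no ε-production is kept.
Add the nullable-subset variants: S → B A c gives B A c | B c. S → A B gives A B | B.

S → a | B A c | B c | A B | B | b; A → b c | c a; B → c c | c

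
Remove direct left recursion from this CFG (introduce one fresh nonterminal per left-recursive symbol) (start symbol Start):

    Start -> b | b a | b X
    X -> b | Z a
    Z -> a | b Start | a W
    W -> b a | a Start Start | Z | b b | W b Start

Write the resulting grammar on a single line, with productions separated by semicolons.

Directly left-recursive nonterminal: W.
For W: α = {b Start}, β = {b a, a Start Start, Z, b b}. Rewrite as W → β W1 and W1 → α W1 | ε.

Start -> b | b a | b X; X -> b | Z a; Z -> a | b Start | a W; W -> b a W1 | a Start Start W1 | Z W1 | b b W1; W1 -> b Start W1 | ε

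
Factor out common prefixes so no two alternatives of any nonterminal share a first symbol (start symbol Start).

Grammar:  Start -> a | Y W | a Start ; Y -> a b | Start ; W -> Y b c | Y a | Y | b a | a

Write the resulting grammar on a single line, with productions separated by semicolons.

Start -> Y W | a Start1; Y -> a b | Start; W -> b a | a | Y W1; Start1 -> ε | Start; W1 -> b c | a | ε

Start has alternatives sharing prefix 'a': factor to Start → a Start1 with Start1 → ε | Start.
W has alternatives sharing prefix 'Y': factor to W → Y W1 with W1 → b c | a | ε.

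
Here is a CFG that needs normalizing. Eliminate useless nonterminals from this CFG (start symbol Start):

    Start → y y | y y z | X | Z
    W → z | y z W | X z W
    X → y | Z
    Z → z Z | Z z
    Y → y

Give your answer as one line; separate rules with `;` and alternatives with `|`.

Generating nonterminals: {Start, W, X, Y}.
Reachable from Start after that: {Start, X}.
Removed useless symbols: {W, Y, Z} and every production mentioning them.

Start → y y | y y z | X; X → y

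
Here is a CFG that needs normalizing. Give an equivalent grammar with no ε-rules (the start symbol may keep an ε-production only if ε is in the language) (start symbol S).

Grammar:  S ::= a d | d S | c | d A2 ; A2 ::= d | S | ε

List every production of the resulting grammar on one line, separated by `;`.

The nullable symbols are {A2}.
ε ∉ L(G), so no ε-production is kept.
Expand every rule over subsets of its nullable positions: S → d A2 gives d A2 | d.

S ::= a d | d S | c | d A2 | d; A2 ::= d | S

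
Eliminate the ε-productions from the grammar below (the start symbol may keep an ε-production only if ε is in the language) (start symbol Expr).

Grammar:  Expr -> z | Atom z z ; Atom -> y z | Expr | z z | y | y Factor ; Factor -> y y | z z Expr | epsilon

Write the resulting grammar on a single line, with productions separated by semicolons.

Expr -> z | Atom z z; Atom -> y z | Expr | z z | y | y Factor; Factor -> y y | z z Expr

Nullable set = {Factor}.
ε ∉ L(G), so no ε-production is kept.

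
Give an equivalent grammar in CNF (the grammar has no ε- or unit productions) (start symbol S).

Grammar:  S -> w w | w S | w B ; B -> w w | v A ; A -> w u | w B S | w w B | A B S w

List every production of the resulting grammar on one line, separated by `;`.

Introduce a nonterminal for each terminal appearing in a rule of length ≥ 2: X1 → w, X2 → v, X3 → u.
Binarize each right-hand side of length ≥ 3 by chaining fresh nonterminals (Y1, Y2, …): affected rules were A → X1 B S; A → X1 X1 B; A → A B S X1.

S -> X1 X1 | X1 S | X1 B; B -> X1 X1 | X2 A; A -> X1 X3 | X1 Y1 | X1 Y2 | A Y3; X1 -> w; X2 -> v; X3 -> u; Y1 -> B S; Y2 -> X1 B; Y3 -> B Y4; Y4 -> S X1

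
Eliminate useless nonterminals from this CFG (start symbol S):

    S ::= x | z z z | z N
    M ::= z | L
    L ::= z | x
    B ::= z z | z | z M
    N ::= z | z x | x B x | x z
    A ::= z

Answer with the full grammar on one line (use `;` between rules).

S ::= x | z z z | z N; M ::= z | L; L ::= z | x; B ::= z z | z | z M; N ::= z | z x | x B x | x z

Generating nonterminals: {A, B, L, M, N, S}.
Reachable from S after that: {B, L, M, N, S}.
Removed useless symbols: {A} and every production mentioning them.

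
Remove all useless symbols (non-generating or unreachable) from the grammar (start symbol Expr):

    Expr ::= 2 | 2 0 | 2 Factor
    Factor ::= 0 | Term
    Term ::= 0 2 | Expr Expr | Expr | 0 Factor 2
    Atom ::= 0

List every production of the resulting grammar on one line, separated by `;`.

Generating nonterminals: {Atom, Expr, Factor, Term}.
Reachable from Expr after that: {Expr, Factor, Term}.
Removed useless symbols: {Atom} and every production mentioning them.

Expr ::= 2 | 2 0 | 2 Factor; Factor ::= 0 | Term; Term ::= 0 2 | Expr Expr | Expr | 0 Factor 2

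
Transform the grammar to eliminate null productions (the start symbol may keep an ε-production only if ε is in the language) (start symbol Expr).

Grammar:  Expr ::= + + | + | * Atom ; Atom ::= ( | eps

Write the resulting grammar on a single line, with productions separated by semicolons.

Nullable set = {Atom}.
ε ∉ L(G), so no ε-production is kept.
Expand every rule over subsets of its nullable positions: Expr → * Atom gives * Atom | *.

Expr ::= + + | + | * Atom | *; Atom ::= (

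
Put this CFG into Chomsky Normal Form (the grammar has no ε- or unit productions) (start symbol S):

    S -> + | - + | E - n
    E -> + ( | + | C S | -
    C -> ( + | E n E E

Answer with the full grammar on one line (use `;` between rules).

S -> + | X1 X2 | E Y1; E -> X2 X4 | + | C S | -; C -> X4 X2 | E Y2; X1 -> -; X2 -> +; X3 -> n; X4 -> (; Y1 -> X1 X3; Y2 -> X3 Y3; Y3 -> E E

Introduce a nonterminal for each terminal appearing in a rule of length ≥ 2: X1 → -, X2 → +, X3 → n, X4 → (.
Binarize each right-hand side of length ≥ 3 by chaining fresh nonterminals (Y1, Y2, …): affected rules were S → E X1 X3; C → E X3 E E.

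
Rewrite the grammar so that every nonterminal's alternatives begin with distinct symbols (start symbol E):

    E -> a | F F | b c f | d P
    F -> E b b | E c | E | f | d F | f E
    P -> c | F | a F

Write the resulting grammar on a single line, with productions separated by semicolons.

E -> a | F F | b c f | d P; F -> d F | E F' | f F''; P -> c | F | a F; F' -> b b | c | ε; F'' -> ε | E

F has alternatives sharing prefix 'E': factor to F → E F' with F' → b b | c | ε.
F has alternatives sharing prefix 'f': factor to F → f F'' with F'' → ε | E.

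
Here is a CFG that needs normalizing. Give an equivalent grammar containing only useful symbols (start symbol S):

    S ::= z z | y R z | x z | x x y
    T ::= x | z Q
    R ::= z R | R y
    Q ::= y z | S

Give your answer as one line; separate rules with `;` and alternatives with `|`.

S ::= z z | x z | x x y

Generating nonterminals: {Q, S, T}.
Reachable from S after that: {S}.
Removed useless symbols: {Q, R, T} and every production mentioning them.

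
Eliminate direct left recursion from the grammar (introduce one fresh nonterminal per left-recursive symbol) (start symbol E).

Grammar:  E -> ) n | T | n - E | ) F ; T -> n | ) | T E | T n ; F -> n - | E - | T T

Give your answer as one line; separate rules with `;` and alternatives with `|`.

E -> ) n | T | n - E | ) F; T -> n T' | ) T'; F -> n - | E - | T T; T' -> E T' | n T' | ε

Left recursion appears on T.
For T: α = {E, n}, β = {n, )}. Rewrite as T → β T' and T' → α T' | ε.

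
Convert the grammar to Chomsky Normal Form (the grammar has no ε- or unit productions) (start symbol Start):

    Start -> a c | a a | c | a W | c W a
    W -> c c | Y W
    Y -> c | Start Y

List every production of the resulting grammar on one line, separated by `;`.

Introduce a nonterminal for each terminal appearing in a rule of length ≥ 2: X1 → a, X2 → c.
Binarize each right-hand side of length ≥ 3 by chaining fresh nonterminals (Y1, Y2, …): affected rules were Start → X2 W X1.

Start -> X1 X2 | X1 X1 | c | X1 W | X2 Y1; W -> X2 X2 | Y W; Y -> c | Start Y; X1 -> a; X2 -> c; Y1 -> W X1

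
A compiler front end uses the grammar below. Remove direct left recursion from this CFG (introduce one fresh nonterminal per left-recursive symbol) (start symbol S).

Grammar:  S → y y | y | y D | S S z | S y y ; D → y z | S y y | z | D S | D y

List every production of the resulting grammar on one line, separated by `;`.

S → y y S' | y S' | y D S'; D → y z D' | S y y D' | z D'; S' → S z S' | y y S' | ε; D' → S D' | y D' | ε

Left recursion appears on S, D.
For S: α = {S z, y y}, β = {y y, y, y D}. Rewrite as S → β S' and S' → α S' | ε.
For D: α = {S, y}, β = {y z, S y y, z}. Rewrite as D → β D' and D' → α D' | ε.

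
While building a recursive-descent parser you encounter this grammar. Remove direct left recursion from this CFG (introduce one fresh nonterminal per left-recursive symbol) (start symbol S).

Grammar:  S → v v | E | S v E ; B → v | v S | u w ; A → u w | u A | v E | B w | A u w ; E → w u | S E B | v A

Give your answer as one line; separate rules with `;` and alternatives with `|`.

Left recursion appears on S, A.
For S: α = {v E}, β = {v v, E}. Rewrite as S → β S' and S' → α S' | ε.
For A: α = {u w}, β = {u w, u A, v E, B w}. Rewrite as A → β A' and A' → α A' | ε.

S → v v S' | E S'; B → v | v S | u w; A → u w A' | u A A' | v E A' | B w A'; E → w u | S E B | v A; S' → v E S' | ε; A' → u w A' | ε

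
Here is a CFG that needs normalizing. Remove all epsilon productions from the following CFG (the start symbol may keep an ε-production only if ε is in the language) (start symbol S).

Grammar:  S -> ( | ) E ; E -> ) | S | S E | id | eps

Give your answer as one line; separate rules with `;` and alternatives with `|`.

S -> ( | ) E | ); E -> ) | S | S E | id

The nullable symbols are {E}.
ε ∉ L(G), so no ε-production is kept.
For each production, add variants omitting each subset of nullable occurrences: S → ) E gives ) E | ).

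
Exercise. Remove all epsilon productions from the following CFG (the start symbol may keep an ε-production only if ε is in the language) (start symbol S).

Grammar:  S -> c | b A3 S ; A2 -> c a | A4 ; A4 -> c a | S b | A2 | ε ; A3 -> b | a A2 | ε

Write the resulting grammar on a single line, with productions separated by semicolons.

S -> c | b A3 S | b S; A2 -> c a | A4; A4 -> c a | S b | A2; A3 -> b | a A2 | a

The nullable symbols are {A2, A3, A4}.
ε ∉ L(G), so no ε-production is kept.
For each production, add variants omitting each subset of nullable occurrences: S → b A3 S gives b A3 S | b S. A3 → a A2 gives a A2 | a.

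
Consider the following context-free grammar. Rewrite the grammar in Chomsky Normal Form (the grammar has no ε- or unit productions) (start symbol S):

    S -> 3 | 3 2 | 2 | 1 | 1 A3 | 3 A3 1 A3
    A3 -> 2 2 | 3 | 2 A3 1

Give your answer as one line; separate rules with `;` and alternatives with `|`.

Introduce a nonterminal for each terminal appearing in a rule of length ≥ 2: X1 → 3, X2 → 2, X3 → 1.
Binarize each right-hand side of length ≥ 3 by chaining fresh nonterminals (Y1, Y2, …): affected rules were S → X1 A3 X3 A3; A3 → X2 A3 X3.

S -> 3 | X1 X2 | 2 | 1 | X3 A3 | X1 Y1; A3 -> X2 X2 | 3 | X2 Y3; X1 -> 3; X2 -> 2; X3 -> 1; Y1 -> A3 Y2; Y2 -> X3 A3; Y3 -> A3 X3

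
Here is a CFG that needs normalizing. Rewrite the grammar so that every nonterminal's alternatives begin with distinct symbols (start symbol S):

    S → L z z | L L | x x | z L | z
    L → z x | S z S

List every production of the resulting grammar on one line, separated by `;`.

S has alternatives sharing prefix 'L': factor to S → L S' with S' → z z | L.
S has alternatives sharing prefix 'z': factor to S → z S'' with S'' → L | ε.

S → x x | L S' | z S''; L → z x | S z S; S' → z z | L; S'' → L | ε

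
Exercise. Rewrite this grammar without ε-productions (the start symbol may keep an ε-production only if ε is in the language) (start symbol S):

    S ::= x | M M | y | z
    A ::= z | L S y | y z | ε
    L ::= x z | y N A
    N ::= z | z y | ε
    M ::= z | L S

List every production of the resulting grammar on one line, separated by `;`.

The nullable symbols are {A, N}.
ε ∉ L(G), so no ε-production is kept.
Expand every rule over subsets of its nullable positions: L → y N A gives y N A | y N | y A | y.

S ::= x | M M | y | z; A ::= z | L S y | y z; L ::= x z | y N A | y N | y A | y; N ::= z | z y; M ::= z | L S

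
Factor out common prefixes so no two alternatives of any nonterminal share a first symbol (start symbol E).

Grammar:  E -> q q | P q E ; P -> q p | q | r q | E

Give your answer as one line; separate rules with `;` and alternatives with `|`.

P has alternatives sharing prefix 'q': factor to P → q P' with P' → p | ε.

E -> q q | P q E; P -> r q | E | q P'; P' -> p | ε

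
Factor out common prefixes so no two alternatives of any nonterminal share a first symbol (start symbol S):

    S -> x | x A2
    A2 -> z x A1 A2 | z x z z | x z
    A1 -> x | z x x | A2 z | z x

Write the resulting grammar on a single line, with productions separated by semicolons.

S has alternatives sharing prefix 'x': factor to S → x S' with S' → ε | A2.
A2 has alternatives sharing prefix 'z x': factor to A2 → z x A2' with A2' → A1 A2 | z z.
A1 has alternatives sharing prefix 'z x': factor to A1 → z x A1' with A1' → x | ε.

S -> x S'; A2 -> x z | z x A2'; A1 -> x | A2 z | z x A1'; S' -> ε | A2; A2' -> A1 A2 | z z; A1' -> x | ε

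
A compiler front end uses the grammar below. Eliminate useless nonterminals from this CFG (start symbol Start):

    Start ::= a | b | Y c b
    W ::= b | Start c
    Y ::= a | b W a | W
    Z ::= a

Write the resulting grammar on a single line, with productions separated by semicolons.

Generating nonterminals: {Start, W, Y, Z}.
Reachable from Start after that: {Start, W, Y}.
Removed useless symbols: {Z} and every production mentioning them.

Start ::= a | b | Y c b; W ::= b | Start c; Y ::= a | b W a | W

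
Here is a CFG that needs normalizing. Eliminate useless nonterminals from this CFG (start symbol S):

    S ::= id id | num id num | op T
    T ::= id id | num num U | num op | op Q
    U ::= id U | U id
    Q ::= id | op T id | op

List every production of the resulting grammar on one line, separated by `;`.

S ::= id id | num id num | op T; T ::= id id | num op | op Q; Q ::= id | op T id | op

Generating nonterminals: {Q, S, T}.
Reachable from S after that: {Q, S, T}.
Removed useless symbols: {U} and every production mentioning them.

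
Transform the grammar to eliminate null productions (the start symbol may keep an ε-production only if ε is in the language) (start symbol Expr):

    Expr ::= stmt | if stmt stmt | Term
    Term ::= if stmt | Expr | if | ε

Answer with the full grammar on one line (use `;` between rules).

Expr ::= stmt | if stmt stmt | Term | ε; Term ::= if stmt | Expr | if

The nullable symbols are {Expr, Term}.
ε ∈ L(G) since Expr is nullable, so keep Expr → ε.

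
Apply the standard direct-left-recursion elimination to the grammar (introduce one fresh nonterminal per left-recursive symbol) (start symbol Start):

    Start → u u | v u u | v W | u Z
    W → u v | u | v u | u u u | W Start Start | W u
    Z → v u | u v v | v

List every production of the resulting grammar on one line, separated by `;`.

W is directly left-recursive.
For W: α = {Start Start, u}, β = {u v, u, v u, u u u}. Rewrite as W → β W1 and W1 → α W1 | ε.

Start → u u | v u u | v W | u Z; W → u v W1 | u W1 | v u W1 | u u u W1; Z → v u | u v v | v; W1 → Start Start W1 | u W1 | ε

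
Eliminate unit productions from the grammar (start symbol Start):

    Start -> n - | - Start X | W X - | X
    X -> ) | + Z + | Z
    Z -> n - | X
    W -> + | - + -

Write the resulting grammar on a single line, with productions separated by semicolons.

Start -> n - | - Start X | W X - | ) | + Z +; X -> n - | ) | + Z +; Z -> n - | ) | + Z +; W -> + | - + -

Unit pairs: Start ⇒* {X, Z}; X ⇒* {Z}; Z ⇒* {X}.
For each unit pair (A, B), copy every non-unit production of B to A, then drop all unit productions.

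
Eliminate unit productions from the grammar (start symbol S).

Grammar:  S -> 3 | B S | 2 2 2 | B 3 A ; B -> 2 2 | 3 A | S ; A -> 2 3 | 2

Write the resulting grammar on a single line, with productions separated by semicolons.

Unit pairs: B ⇒* {S}.
For each unit pair (A, B), copy every non-unit production of B to A, then drop all unit productions.

S -> 3 | B S | 2 2 2 | B 3 A; B -> 2 2 | 3 A | 3 | B S | 2 2 2 | B 3 A; A -> 2 3 | 2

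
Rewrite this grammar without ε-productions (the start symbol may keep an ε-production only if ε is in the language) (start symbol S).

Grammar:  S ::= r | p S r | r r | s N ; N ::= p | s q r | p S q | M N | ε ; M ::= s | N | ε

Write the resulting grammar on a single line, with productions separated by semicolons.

S ::= r | p S r | r r | s N | s; N ::= p | s q r | p S q | M N | M; M ::= s | N

The nullable symbols are {M, N}.
ε ∉ L(G), so no ε-production is kept.
For each production, add variants omitting each subset of nullable occurrences: S → s N gives s N | s. N → M N gives M N | M.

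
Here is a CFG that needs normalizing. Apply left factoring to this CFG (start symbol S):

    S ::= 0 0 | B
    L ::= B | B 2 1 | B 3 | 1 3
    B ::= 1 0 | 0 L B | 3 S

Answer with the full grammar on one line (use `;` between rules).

L has alternatives sharing prefix 'B': factor to L → B L' with L' → ε | 2 1 | 3.

S ::= 0 0 | B; L ::= 1 3 | B L'; B ::= 1 0 | 0 L B | 3 S; L' ::= eps | 2 1 | 3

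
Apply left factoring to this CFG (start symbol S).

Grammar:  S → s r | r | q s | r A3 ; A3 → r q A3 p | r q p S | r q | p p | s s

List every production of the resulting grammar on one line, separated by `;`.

S has alternatives sharing prefix 'r': factor to S → r S' with S' → ε | A3.
A3 has alternatives sharing prefix 'r q': factor to A3 → r q A3' with A3' → A3 p | p S | ε.

S → s r | q s | r S'; A3 → p p | s s | r q A3'; S' → ε | A3; A3' → A3 p | p S | ε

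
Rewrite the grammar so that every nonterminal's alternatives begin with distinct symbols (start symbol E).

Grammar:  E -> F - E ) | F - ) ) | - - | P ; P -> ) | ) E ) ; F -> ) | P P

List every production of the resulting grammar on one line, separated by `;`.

E has alternatives sharing prefix 'F -': factor to E → F - E' with E' → E ) | ) ).
P has alternatives sharing prefix ')': factor to P → ) P' with P' → ε | E ).

E -> - - | P | F - E'; P -> ) P'; F -> ) | P P; E' -> E ) | ) ); P' -> ε | E )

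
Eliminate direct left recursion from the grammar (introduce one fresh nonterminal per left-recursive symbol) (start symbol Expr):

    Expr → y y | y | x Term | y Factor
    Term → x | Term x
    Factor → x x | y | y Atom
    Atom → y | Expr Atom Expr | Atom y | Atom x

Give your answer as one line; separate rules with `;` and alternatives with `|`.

Expr → y y | y | x Term | y Factor; Term → x Term1; Factor → x x | y | y Atom; Atom → y Atom1 | Expr Atom Expr Atom1; Term1 → x Term1 | epsilon; Atom1 → y Atom1 | x Atom1 | epsilon

Term, Atom are directly left-recursive.
For Term: α = {x}, β = {x}. Rewrite as Term → β Term1 and Term1 → α Term1 | ε.
For Atom: α = {y, x}, β = {y, Expr Atom Expr}. Rewrite as Atom → β Atom1 and Atom1 → α Atom1 | ε.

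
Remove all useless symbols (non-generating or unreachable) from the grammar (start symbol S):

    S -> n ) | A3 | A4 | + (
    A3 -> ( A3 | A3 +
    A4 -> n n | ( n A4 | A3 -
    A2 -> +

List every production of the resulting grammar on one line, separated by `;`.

S -> n ) | A4 | + (; A4 -> n n | ( n A4

Generating nonterminals: {A2, A4, S}.
Reachable from S after that: {A4, S}.
Removed useless symbols: {A2, A3} and every production mentioning them.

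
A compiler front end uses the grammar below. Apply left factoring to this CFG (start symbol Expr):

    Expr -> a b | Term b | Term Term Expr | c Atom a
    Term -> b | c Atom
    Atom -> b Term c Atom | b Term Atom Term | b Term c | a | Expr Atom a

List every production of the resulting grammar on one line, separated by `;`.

Expr -> a b | c Atom a | Term Expr1; Term -> b | c Atom; Atom -> a | Expr Atom a | b Term Atom1; Expr1 -> b | Term Expr; Atom1 -> Atom Term | c Atom11; Atom11 -> Atom | ε

Expr has alternatives sharing prefix 'Term': factor to Expr → Term Expr1 with Expr1 → b | Term Expr.
Atom has alternatives sharing prefix 'b Term': factor to Atom → b Term Atom1 with Atom1 → c Atom | Atom Term | c.
Atom1 has alternatives sharing prefix 'c': factor to Atom1 → c Atom11 with Atom11 → Atom | ε.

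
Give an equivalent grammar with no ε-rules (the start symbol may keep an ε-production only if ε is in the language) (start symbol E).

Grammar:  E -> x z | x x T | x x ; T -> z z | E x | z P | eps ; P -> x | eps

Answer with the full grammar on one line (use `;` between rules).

Nullable set = {P, T}.
ε ∉ L(G), so no ε-production is kept.
Add the nullable-subset variants: E → x x T gives x x T | x x. T → z P gives z P | z.

E -> x z | x x T | x x; T -> z z | E x | z P | z; P -> x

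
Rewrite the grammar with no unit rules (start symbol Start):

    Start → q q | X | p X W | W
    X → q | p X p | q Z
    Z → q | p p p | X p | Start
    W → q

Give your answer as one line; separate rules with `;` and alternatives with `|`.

Unit pairs: Start ⇒* {W, X}; Z ⇒* {Start, W, X}.
For every A with A ⇒* B via unit rules, add B's non-unit alternatives to A; then delete every rule of the form X → Y.

Start → q q | p X W | q | p X p | q Z; X → q | p X p | q Z; Z → q | p p p | X p | q q | p X W | p X p | q Z; W → q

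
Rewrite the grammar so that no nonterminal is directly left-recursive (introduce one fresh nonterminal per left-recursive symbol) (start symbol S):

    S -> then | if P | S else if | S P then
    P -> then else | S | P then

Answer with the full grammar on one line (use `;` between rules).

S -> then S' | if P S'; P -> then else P' | S P'; S' -> else if S' | P then S' | ε; P' -> then P' | ε

Left recursion appears on S, P.
For S: α = {else if, P then}, β = {then, if P}. Rewrite as S → β S' and S' → α S' | ε.
For P: α = {then}, β = {then else, S}. Rewrite as P → β P' and P' → α P' | ε.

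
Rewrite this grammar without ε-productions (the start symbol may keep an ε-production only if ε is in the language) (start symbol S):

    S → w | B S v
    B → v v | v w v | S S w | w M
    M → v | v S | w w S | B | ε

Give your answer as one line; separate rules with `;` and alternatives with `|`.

S → w | B S v; B → v v | v w v | S S w | w M | w; M → v | v S | w w S | B

The nullable symbols are {M}.
ε ∉ L(G), so no ε-production is kept.
For each production, add variants omitting each subset of nullable occurrences: B → w M gives w M | w.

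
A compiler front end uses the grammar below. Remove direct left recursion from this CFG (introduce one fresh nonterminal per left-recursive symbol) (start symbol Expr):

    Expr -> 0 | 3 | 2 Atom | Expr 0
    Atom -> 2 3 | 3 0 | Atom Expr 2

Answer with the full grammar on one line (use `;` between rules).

Expr -> 0 Expr1 | 3 Expr1 | 2 Atom Expr1; Atom -> 2 3 Atom1 | 3 0 Atom1; Expr1 -> 0 Expr1 | ε; Atom1 -> Expr 2 Atom1 | ε

Left recursion appears on Expr, Atom.
For Expr: α = {0}, β = {0, 3, 2 Atom}. Rewrite as Expr → β Expr1 and Expr1 → α Expr1 | ε.
For Atom: α = {Expr 2}, β = {2 3, 3 0}. Rewrite as Atom → β Atom1 and Atom1 → α Atom1 | ε.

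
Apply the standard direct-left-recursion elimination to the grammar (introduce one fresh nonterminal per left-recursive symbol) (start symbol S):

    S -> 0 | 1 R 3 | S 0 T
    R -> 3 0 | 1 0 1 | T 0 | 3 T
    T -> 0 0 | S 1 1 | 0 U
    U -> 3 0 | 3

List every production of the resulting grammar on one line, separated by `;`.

S is directly left-recursive.
For S: α = {0 T}, β = {0, 1 R 3}. Rewrite as S → β S' and S' → α S' | ε.

S -> 0 S' | 1 R 3 S'; R -> 3 0 | 1 0 1 | T 0 | 3 T; T -> 0 0 | S 1 1 | 0 U; U -> 3 0 | 3; S' -> 0 T S' | eps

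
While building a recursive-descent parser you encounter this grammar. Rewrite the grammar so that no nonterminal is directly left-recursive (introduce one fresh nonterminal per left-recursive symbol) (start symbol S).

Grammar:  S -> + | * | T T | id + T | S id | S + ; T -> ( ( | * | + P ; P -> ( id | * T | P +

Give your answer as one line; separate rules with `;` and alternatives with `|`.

Left recursion appears on S, P.
For S: α = {id, +}, β = {+, *, T T, id + T}. Rewrite as S → β S' and S' → α S' | ε.
For P: α = {+}, β = {( id, * T}. Rewrite as P → β P' and P' → α P' | ε.

S -> + S' | * S' | T T S' | id + T S'; T -> ( ( | * | + P; P -> ( id P' | * T P'; S' -> id S' | + S' | epsilon; P' -> + P' | epsilon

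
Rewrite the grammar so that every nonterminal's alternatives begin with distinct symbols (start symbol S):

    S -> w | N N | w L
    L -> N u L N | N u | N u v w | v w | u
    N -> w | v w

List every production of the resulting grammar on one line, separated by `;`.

S -> N N | w S'; L -> v w | u | N u L'; N -> w | v w; S' -> epsilon | L; L' -> L N | epsilon | v w

S has alternatives sharing prefix 'w': factor to S → w S' with S' → ε | L.
L has alternatives sharing prefix 'N u': factor to L → N u L' with L' → L N | ε | v w.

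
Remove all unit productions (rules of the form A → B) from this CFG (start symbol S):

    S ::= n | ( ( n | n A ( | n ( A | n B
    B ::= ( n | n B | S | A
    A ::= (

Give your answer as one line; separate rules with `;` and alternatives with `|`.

S ::= n | ( ( n | n A ( | n ( A | n B; B ::= ( n | n B | n | ( ( n | n A ( | n ( A | (; A ::= (

Unit pairs: B ⇒* {A, S}.
For each unit pair (A, B), copy every non-unit production of B to A, then drop all unit productions.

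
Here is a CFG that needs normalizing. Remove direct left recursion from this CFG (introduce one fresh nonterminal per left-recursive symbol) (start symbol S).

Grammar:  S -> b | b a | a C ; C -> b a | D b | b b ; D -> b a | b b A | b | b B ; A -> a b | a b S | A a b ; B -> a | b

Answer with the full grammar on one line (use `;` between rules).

Left recursion appears on A.
For A: α = {a b}, β = {a b, a b S}. Rewrite as A → β A' and A' → α A' | ε.

S -> b | b a | a C; C -> b a | D b | b b; D -> b a | b b A | b | b B; A -> a b A' | a b S A'; B -> a | b; A' -> a b A' | ε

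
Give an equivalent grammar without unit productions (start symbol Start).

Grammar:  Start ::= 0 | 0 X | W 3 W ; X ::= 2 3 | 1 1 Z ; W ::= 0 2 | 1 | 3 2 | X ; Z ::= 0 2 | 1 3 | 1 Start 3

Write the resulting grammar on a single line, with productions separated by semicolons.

Unit pairs: W ⇒* {X}.
For every A with A ⇒* B via unit rules, add B's non-unit alternatives to A; then delete every rule of the form X → Y.

Start ::= 0 | 0 X | W 3 W; X ::= 2 3 | 1 1 Z; W ::= 2 3 | 1 1 Z | 0 2 | 1 | 3 2; Z ::= 0 2 | 1 3 | 1 Start 3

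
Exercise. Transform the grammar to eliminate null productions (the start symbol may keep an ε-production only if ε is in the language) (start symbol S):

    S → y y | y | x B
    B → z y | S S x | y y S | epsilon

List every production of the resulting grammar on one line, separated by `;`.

S → y y | y | x B | x; B → z y | S S x | y y S

Nullable set = {B}.
ε ∉ L(G), so no ε-production is kept.
Expand every rule over subsets of its nullable positions: S → x B gives x B | x.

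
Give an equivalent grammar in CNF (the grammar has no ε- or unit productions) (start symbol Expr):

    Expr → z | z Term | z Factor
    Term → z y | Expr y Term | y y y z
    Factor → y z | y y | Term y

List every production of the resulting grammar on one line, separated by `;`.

Expr → z | X1 Term | X1 Factor; Term → X1 X2 | Expr Y1 | X2 Y2; Factor → X2 X1 | X2 X2 | Term X2; X1 → z; X2 → y; Y1 → X2 Term; Y2 → X2 Y3; Y3 → X2 X1

Introduce a nonterminal for each terminal appearing in a rule of length ≥ 2: X1 → z, X2 → y.
Binarize each right-hand side of length ≥ 3 by chaining fresh nonterminals (Y1, Y2, …): affected rules were Term → Expr X2 Term; Term → X2 X2 X2 X1.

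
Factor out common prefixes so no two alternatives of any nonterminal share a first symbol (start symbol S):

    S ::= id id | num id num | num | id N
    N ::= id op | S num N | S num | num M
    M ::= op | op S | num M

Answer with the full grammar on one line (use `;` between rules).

S ::= id S' | num S''; N ::= id op | num M | S num N'; M ::= num M | op M'; S' ::= id | N; S'' ::= id num | eps; N' ::= N | eps; M' ::= eps | S

S has alternatives sharing prefix 'id': factor to S → id S' with S' → id | N.
S has alternatives sharing prefix 'num': factor to S → num S'' with S'' → id num | ε.
N has alternatives sharing prefix 'S num': factor to N → S num N' with N' → N | ε.
M has alternatives sharing prefix 'op': factor to M → op M' with M' → ε | S.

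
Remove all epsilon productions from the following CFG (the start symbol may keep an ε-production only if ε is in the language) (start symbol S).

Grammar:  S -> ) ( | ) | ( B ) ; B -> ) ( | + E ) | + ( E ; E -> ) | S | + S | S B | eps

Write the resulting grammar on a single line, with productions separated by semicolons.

Nullable set = {E}.
ε ∉ L(G), so no ε-production is kept.
For each production, add variants omitting each subset of nullable occurrences: B → + E ) gives + E ) | + ). B → + ( E gives + ( E | + (.

S -> ) ( | ) | ( B ); B -> ) ( | + E ) | + ) | + ( E | + (; E -> ) | S | + S | S B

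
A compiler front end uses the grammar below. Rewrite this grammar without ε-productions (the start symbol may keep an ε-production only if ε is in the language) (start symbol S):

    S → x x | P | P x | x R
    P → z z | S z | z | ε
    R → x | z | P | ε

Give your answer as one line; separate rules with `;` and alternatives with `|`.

Nullable nonterminals: {P, R, S}.
ε ∈ L(G) since S is nullable, so keep S → ε.
Expand every rule over subsets of its nullable positions: S → P x gives P x | x. P → S z gives S z | z.

S → x x | P | P x | x | x R | ε; P → z z | S z | z; R → x | z | P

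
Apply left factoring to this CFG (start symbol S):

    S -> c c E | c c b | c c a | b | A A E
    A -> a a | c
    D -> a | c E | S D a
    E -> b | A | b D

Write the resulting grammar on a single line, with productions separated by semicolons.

S has alternatives sharing prefix 'c c': factor to S → c c S' with S' → E | b | a.
E has alternatives sharing prefix 'b': factor to E → b E' with E' → ε | D.

S -> b | A A E | c c S'; A -> a a | c; D -> a | c E | S D a; E -> A | b E'; S' -> E | b | a; E' -> ε | D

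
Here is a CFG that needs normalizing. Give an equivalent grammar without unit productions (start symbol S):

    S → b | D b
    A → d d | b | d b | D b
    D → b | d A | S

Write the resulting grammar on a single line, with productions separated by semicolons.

Unit pairs: D ⇒* {S}.
For each unit pair (A, B), copy every non-unit production of B to A, then drop all unit productions.

S → b | D b; A → d d | b | d b | D b; D → b | D b | d A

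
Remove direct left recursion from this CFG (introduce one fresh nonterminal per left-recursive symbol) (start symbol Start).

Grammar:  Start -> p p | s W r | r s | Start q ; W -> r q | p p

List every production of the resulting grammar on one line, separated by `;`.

Directly left-recursive nonterminal: Start.
For Start: α = {q}, β = {p p, s W r, r s}. Rewrite as Start → β Start1 and Start1 → α Start1 | ε.

Start -> p p Start1 | s W r Start1 | r s Start1; W -> r q | p p; Start1 -> q Start1 | ε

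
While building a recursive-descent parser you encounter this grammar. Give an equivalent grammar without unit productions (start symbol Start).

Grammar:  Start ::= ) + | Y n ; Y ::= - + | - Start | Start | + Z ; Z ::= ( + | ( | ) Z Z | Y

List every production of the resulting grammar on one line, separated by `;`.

Unit pairs: Y ⇒* {Start}; Z ⇒* {Start, Y}.
For every A with A ⇒* B via unit rules, add B's non-unit alternatives to A; then delete every rule of the form X → Y.

Start ::= ) + | Y n; Y ::= ) + | Y n | - + | - Start | + Z; Z ::= ( + | ( | ) Z Z | ) + | Y n | - + | - Start | + Z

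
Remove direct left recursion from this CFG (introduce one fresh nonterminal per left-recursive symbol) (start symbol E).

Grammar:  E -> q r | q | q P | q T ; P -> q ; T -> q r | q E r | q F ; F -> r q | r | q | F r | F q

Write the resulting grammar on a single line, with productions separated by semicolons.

Left recursion appears on F.
For F: α = {r, q}, β = {r q, r, q}. Rewrite as F → β F' and F' → α F' | ε.

E -> q r | q | q P | q T; P -> q; T -> q r | q E r | q F; F -> r q F' | r F' | q F'; F' -> r F' | q F' | eps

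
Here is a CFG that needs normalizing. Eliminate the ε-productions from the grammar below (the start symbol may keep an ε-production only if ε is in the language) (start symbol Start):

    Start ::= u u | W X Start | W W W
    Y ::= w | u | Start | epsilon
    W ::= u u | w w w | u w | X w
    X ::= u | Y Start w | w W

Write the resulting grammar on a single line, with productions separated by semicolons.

Nullable set = {Y}.
ε ∉ L(G), so no ε-production is kept.
Add the nullable-subset variants: X → Y Start w gives Y Start w | Start w.

Start ::= u u | W X Start | W W W; Y ::= w | u | Start; W ::= u u | w w w | u w | X w; X ::= u | Y Start w | Start w | w W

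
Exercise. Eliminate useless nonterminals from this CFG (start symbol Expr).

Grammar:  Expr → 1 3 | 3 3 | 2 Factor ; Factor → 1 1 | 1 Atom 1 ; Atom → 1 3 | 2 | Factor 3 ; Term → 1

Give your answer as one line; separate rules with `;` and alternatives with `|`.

Generating nonterminals: {Atom, Expr, Factor, Term}.
Reachable from Expr after that: {Atom, Expr, Factor}.
Removed useless symbols: {Term} and every production mentioning them.

Expr → 1 3 | 3 3 | 2 Factor; Factor → 1 1 | 1 Atom 1; Atom → 1 3 | 2 | Factor 3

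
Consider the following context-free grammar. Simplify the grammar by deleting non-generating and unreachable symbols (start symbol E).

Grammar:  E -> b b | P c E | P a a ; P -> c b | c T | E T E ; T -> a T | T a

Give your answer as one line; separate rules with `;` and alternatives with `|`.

E -> b b | P c E | P a a; P -> c b

Generating nonterminals: {E, P}.
Reachable from E after that: {E, P}.
Removed useless symbols: {T} and every production mentioning them.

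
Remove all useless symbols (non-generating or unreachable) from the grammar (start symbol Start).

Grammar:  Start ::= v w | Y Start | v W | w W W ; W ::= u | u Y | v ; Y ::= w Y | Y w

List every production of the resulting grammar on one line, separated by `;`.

Start ::= v w | v W | w W W; W ::= u | v

Generating nonterminals: {Start, W}.
Reachable from Start after that: {Start, W}.
Removed useless symbols: {Y} and every production mentioning them.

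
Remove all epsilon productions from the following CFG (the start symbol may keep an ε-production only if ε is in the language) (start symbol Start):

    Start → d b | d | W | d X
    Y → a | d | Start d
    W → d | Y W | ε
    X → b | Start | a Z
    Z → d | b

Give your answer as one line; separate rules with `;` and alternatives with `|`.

Start → d b | d | W | d X | ε; Y → a | d | Start d; W → d | Y W | Y; X → b | Start | a Z; Z → d | b

The nullable symbols are {Start, W, X}.
ε ∈ L(G) since Start is nullable, so keep Start → ε.
Add the nullable-subset variants: W → Y W gives Y W | Y.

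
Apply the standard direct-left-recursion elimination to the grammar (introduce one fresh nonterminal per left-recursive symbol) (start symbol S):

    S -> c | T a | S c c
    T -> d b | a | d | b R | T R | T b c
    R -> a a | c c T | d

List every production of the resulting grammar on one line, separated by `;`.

S -> c S' | T a S'; T -> d b T' | a T' | d T' | b R T'; R -> a a | c c T | d; S' -> c c S' | ε; T' -> R T' | b c T' | ε

Directly left-recursive nonterminals: S, T.
For S: α = {c c}, β = {c, T a}. Rewrite as S → β S' and S' → α S' | ε.
For T: α = {R, b c}, β = {d b, a, d, b R}. Rewrite as T → β T' and T' → α T' | ε.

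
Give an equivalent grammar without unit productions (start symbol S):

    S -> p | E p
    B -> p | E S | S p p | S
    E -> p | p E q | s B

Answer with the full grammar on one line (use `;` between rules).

Unit pairs: B ⇒* {S}.
For every A with A ⇒* B via unit rules, add B's non-unit alternatives to A; then delete every rule of the form X → Y.

S -> p | E p; B -> p | E S | S p p | E p; E -> p | p E q | s B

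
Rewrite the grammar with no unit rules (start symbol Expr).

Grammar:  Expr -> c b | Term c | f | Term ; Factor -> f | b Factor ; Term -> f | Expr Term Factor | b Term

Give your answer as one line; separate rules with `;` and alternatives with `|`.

Unit pairs: Expr ⇒* {Term}.
Replace each nonterminal's rules with the union of the non-unit rules of every nonterminal it unit-derives.

Expr -> f | Expr Term Factor | b Term | c b | Term c; Factor -> f | b Factor; Term -> f | Expr Term Factor | b Term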